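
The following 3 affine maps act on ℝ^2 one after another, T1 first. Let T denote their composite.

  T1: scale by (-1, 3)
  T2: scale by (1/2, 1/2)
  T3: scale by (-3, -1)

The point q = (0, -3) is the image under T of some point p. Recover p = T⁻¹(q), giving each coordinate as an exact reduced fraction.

T1 = [-1 0 0; 0 3 0; 0 0 1]
T2·T1 = [-1/2 0 0; 0 3/2 0; 0 0 1]
T3·…·T1 = [3/2 0 0; 0 -3/2 0; 0 0 1]
det M = -9/4; M⁻¹ = [2/3 0 0; 0 -2/3 0; 0 0 1]
M⁻¹ · (0, -3)ᵀ = (0, 2)ᵀ

p = (0, 2)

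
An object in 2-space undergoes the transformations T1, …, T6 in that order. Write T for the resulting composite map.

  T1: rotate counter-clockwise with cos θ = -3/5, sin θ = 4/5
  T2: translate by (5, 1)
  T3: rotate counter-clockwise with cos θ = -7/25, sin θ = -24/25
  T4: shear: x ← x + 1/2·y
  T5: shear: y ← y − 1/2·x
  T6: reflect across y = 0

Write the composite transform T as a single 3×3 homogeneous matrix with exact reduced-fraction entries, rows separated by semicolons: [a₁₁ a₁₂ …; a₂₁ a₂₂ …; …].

T = [139/125 29/250 -149/50; 51/250 -439/500 359/100; 0 0 1]

T1 = [-3/5 -4/5 0; 4/5 -3/5 0; 0 0 1]
T2·T1 = [-3/5 -4/5 5; 4/5 -3/5 1; 0 0 1]
T3·…·T1 = [117/125 -44/125 -11/25; 44/125 117/125 -127/25; 0 0 1]
T4·…·T1 = [139/125 29/250 -149/50; 44/125 117/125 -127/25; 0 0 1]
T5·…·T1 = [139/125 29/250 -149/50; -51/250 439/500 -359/100; 0 0 1]
T6·…·T1 = [139/125 29/250 -149/50; 51/250 -439/500 359/100; 0 0 1]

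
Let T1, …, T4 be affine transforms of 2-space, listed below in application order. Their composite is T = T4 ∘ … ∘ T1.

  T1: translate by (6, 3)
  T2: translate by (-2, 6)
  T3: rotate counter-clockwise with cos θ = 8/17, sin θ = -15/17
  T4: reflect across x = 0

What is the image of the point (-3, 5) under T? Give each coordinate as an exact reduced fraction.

T1 translate by (6, 3): (-3, 5) → (3, 8)
T2 translate by (-2, 6): (3, 8) → (1, 14)
T3 rotate counter-clockwise with cos θ = 8/17, sin θ = -15/17: (1, 14) → (218/17, 97/17)
T4 reflect across x = 0: (218/17, 97/17) → (-218/17, 97/17)

T(p) = (-218/17, 97/17)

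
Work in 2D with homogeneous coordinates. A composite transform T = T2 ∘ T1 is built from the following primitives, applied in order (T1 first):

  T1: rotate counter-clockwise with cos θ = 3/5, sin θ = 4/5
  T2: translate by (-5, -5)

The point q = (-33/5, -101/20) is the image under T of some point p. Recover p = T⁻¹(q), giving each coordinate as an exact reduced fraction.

p = (-1, 5/4)

T1 = [3/5 -4/5 0; 4/5 3/5 0; 0 0 1]
T2·T1 = [3/5 -4/5 -5; 4/5 3/5 -5; 0 0 1]
det M = 1; M⁻¹ = [3/5 4/5 7; -4/5 3/5 -1; 0 0 1]
M⁻¹ · (-33/5, -101/20)ᵀ = (-1, 5/4)ᵀ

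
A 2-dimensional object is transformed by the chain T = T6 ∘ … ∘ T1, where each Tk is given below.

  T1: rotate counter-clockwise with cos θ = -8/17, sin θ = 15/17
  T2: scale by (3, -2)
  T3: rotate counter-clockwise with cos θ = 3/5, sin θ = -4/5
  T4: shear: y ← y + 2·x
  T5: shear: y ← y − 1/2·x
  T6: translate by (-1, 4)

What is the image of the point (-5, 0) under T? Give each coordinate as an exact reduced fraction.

T(p) = (175/17, 350/17)

T1 rotate counter-clockwise with cos θ = -8/17, sin θ = 15/17: (-5, 0) → (40/17, -75/17)
T2 scale by (3, -2): (40/17, -75/17) → (120/17, 150/17)
T3 rotate counter-clockwise with cos θ = 3/5, sin θ = -4/5: (120/17, 150/17) → (192/17, -6/17)
T4 shear: y ← y + 2·x: (192/17, -6/17) → (192/17, 378/17)
T5 shear: y ← y − 1/2·x: (192/17, 378/17) → (192/17, 282/17)
T6 translate by (-1, 4): (192/17, 282/17) → (175/17, 350/17)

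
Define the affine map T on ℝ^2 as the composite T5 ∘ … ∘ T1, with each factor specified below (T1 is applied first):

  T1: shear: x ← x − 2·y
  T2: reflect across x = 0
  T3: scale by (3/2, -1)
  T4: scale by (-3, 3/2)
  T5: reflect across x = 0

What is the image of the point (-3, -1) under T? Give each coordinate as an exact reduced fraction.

T(p) = (9/2, 3/2)

T1 shear: x ← x − 2·y: (-3, -1) → (-1, -1)
T2 reflect across x = 0: (-1, -1) → (1, -1)
T3 scale by (3/2, -1): (1, -1) → (3/2, 1)
T4 scale by (-3, 3/2): (3/2, 1) → (-9/2, 3/2)
T5 reflect across x = 0: (-9/2, 3/2) → (9/2, 3/2)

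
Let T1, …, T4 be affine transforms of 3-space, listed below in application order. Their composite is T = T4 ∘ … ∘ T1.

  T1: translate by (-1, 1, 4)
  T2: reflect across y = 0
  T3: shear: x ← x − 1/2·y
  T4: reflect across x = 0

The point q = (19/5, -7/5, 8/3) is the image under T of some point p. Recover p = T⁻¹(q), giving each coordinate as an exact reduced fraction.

p = (-7/2, 2/5, -4/3)

T1 = [1 0 0 -1; 0 1 0 1; 0 0 1 4; 0 0 0 1]
T2·T1 = [1 0 0 -1; 0 -1 0 -1; 0 0 1 4; 0 0 0 1]
T3·…·T1 = [1 1/2 0 -1/2; 0 -1 0 -1; 0 0 1 4; 0 0 0 1]
T4·…·T1 = [-1 -1/2 0 1/2; 0 -1 0 -1; 0 0 1 4; 0 0 0 1]
det M = 1; M⁻¹ = [-1 1/2 0 1; 0 -1 0 -1; 0 0 1 -4; 0 0 0 1]
M⁻¹ · (19/5, -7/5, 8/3)ᵀ = (-7/2, 2/5, -4/3)ᵀ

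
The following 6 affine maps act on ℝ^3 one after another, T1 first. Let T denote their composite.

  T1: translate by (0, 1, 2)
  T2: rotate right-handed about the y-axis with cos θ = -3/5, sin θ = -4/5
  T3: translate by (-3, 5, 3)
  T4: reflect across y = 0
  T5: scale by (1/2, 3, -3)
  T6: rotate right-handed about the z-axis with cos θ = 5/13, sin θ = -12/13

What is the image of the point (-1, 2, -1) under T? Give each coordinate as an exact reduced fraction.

T(p) = (-296/13, -504/65, -24/5)

T1 translate by (0, 1, 2): (-1, 2, -1) → (-1, 3, 1)
T2 rotate right-handed about the y-axis with cos θ = -3/5, sin θ = -4/5: (-1, 3, 1) → (-1/5, 3, -7/5)
T3 translate by (-3, 5, 3): (-1/5, 3, -7/5) → (-16/5, 8, 8/5)
T4 reflect across y = 0: (-16/5, 8, 8/5) → (-16/5, -8, 8/5)
T5 scale by (1/2, 3, -3): (-16/5, -8, 8/5) → (-8/5, -24, -24/5)
T6 rotate right-handed about the z-axis with cos θ = 5/13, sin θ = -12/13: (-8/5, -24, -24/5) → (-296/13, -504/65, -24/5)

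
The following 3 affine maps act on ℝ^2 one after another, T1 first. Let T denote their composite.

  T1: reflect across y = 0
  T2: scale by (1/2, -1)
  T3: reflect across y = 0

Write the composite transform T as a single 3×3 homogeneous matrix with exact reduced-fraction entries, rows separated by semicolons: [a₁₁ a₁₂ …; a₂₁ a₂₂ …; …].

T1 = [1 0 0; 0 -1 0; 0 0 1]
T2·T1 = [1/2 0 0; 0 1 0; 0 0 1]
T3·…·T1 = [1/2 0 0; 0 -1 0; 0 0 1]

T = [1/2 0 0; 0 -1 0; 0 0 1]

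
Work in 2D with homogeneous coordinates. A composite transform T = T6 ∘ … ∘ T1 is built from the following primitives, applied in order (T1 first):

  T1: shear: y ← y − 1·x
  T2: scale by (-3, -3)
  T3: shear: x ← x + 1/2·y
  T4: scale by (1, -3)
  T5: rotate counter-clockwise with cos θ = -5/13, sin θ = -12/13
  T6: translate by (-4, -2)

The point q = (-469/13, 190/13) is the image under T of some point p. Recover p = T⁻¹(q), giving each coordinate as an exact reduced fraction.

T1 = [1 0 0; -1 1 0; 0 0 1]
T2·T1 = [-3 0 0; 3 -3 0; 0 0 1]
T3·…·T1 = [-3/2 -3/2 0; 3 -3 0; 0 0 1]
T4·…·T1 = [-3/2 -3/2 0; -9 9 0; 0 0 1]
T5·…·T1 = [-201/26 231/26 0; 63/13 -27/13 0; 0 0 1]
T6·…·T1 = [-201/26 231/26 -4; 63/13 -27/13 -2; 0 0 1]
det M = -27; M⁻¹ = [1/13 77/234 113/117; 7/39 67/234 151/117; 0 0 1]
M⁻¹ · (-469/13, 190/13)ᵀ = (3, -1)ᵀ

p = (3, -1)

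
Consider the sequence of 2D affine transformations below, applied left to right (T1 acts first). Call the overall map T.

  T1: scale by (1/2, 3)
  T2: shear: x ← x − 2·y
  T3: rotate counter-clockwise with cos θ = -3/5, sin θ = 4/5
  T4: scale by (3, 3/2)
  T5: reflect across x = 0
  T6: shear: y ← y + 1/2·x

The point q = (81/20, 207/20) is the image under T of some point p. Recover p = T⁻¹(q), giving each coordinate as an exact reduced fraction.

T1 = [1/2 0 0; 0 3 0; 0 0 1]
T2·T1 = [1/2 -6 0; 0 3 0; 0 0 1]
T3·…·T1 = [-3/10 6/5 0; 2/5 -33/5 0; 0 0 1]
T4·…·T1 = [-9/10 18/5 0; 3/5 -99/10 0; 0 0 1]
T5·…·T1 = [9/10 -18/5 0; 3/5 -99/10 0; 0 0 1]
T6·…·T1 = [9/10 -18/5 0; 21/20 -117/10 0; 0 0 1]
det M = -27/4; M⁻¹ = [26/15 -8/15 0; 7/45 -2/15 0; 0 0 1]
M⁻¹ · (81/20, 207/20)ᵀ = (3/2, -3/4)ᵀ

p = (3/2, -3/4)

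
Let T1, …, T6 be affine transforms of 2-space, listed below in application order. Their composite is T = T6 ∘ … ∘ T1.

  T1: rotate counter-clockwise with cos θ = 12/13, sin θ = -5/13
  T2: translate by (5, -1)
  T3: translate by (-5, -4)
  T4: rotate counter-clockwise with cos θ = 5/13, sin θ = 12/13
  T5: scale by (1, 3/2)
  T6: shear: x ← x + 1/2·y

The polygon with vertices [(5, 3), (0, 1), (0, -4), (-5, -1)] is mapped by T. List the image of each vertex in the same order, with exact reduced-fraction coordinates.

T1 rotate counter-clockwise with cos θ = 12/13, sin θ = -5/13: (5, 3) → (75/13, 11/13); (0, 1) → (5/13, 12/13); (0, -4) → (-20/13, -48/13); (-5, -1) → (-5, 1)
T2 translate by (5, -1): (75/13, 11/13) → (140/13, -2/13); (5/13, 12/13) → (70/13, -1/13); (-20/13, -48/13) → (45/13, -61/13); (-5, 1) → (0, 0)
T3 translate by (-5, -4): (140/13, -2/13) → (75/13, -54/13); (70/13, -1/13) → (5/13, -53/13); (45/13, -61/13) → (-20/13, -113/13); (0, 0) → (-5, -4)
T4 rotate counter-clockwise with cos θ = 5/13, sin θ = 12/13: (75/13, -54/13) → (1023/169, 630/169); (5/13, -53/13) → (661/169, -205/169); (-20/13, -113/13) → (1256/169, -805/169); (-5, -4) → (23/13, -80/13)
T5 scale by (1, 3/2): (1023/169, 630/169) → (1023/169, 945/169); (661/169, -205/169) → (661/169, -615/338); (1256/169, -805/169) → (1256/169, -2415/338); (23/13, -80/13) → (23/13, -120/13)
T6 shear: x ← x + 1/2·y: (1023/169, 945/169) → (2991/338, 945/169); (661/169, -615/338) → (2029/676, -615/338); (1256/169, -2415/338) → (2609/676, -2415/338); (23/13, -120/13) → (-37/13, -120/13)

image vertices: (2991/338, 945/169), (2029/676, -615/338), (2609/676, -2415/338), (-37/13, -120/13)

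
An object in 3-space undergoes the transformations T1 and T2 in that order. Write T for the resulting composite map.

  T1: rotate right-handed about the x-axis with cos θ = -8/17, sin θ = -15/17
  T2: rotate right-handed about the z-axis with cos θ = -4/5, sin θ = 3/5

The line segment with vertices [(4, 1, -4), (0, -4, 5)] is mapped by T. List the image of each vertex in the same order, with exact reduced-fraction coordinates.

image vertices: (-4/5, 28/5, 1), (-321/85, -428/85, 20/17)

T1 rotate right-handed about the x-axis with cos θ = -8/17, sin θ = -15/17: (4, 1, -4) → (4, -4, 1); (0, -4, 5) → (0, 107/17, 20/17)
T2 rotate right-handed about the z-axis with cos θ = -4/5, sin θ = 3/5: (4, -4, 1) → (-4/5, 28/5, 1); (0, 107/17, 20/17) → (-321/85, -428/85, 20/17)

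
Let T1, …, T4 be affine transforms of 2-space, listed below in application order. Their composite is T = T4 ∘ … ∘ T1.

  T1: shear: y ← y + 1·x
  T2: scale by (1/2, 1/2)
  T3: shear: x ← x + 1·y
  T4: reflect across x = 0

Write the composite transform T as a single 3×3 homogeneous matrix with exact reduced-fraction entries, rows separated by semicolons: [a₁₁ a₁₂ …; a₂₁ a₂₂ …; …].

T1 = [1 0 0; 1 1 0; 0 0 1]
T2·T1 = [1/2 0 0; 1/2 1/2 0; 0 0 1]
T3·…·T1 = [1 1/2 0; 1/2 1/2 0; 0 0 1]
T4·…·T1 = [-1 -1/2 0; 1/2 1/2 0; 0 0 1]

T = [-1 -1/2 0; 1/2 1/2 0; 0 0 1]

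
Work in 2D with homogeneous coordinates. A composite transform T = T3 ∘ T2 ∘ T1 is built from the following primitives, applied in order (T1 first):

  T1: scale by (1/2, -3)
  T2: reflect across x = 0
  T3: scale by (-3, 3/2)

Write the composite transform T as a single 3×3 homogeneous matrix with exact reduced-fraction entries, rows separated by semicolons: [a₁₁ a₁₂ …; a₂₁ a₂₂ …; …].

T1 = [1/2 0 0; 0 -3 0; 0 0 1]
T2·T1 = [-1/2 0 0; 0 -3 0; 0 0 1]
T3·…·T1 = [3/2 0 0; 0 -9/2 0; 0 0 1]

T = [3/2 0 0; 0 -9/2 0; 0 0 1]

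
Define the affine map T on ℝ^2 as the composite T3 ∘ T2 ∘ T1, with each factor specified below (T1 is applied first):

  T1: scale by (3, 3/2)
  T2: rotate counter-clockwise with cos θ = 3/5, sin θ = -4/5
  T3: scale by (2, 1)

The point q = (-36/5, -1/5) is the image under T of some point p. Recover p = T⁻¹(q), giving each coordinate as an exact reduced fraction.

p = (-2/3, -2)

T1 = [3 0 0; 0 3/2 0; 0 0 1]
T2·T1 = [9/5 6/5 0; -12/5 9/10 0; 0 0 1]
T3·…·T1 = [18/5 12/5 0; -12/5 9/10 0; 0 0 1]
det M = 9; M⁻¹ = [1/10 -4/15 0; 4/15 2/5 0; 0 0 1]
M⁻¹ · (-36/5, -1/5)ᵀ = (-2/3, -2)ᵀ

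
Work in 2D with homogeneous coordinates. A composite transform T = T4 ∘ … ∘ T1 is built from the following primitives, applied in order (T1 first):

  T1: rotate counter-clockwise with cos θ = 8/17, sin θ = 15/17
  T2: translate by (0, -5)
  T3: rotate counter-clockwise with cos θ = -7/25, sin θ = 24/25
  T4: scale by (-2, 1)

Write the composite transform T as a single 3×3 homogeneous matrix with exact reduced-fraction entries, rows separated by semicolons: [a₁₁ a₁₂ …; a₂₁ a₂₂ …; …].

T1 = [8/17 -15/17 0; 15/17 8/17 0; 0 0 1]
T2·T1 = [8/17 -15/17 0; 15/17 8/17 -5; 0 0 1]
T3·…·T1 = [-416/425 -87/425 24/5; 87/425 -416/425 7/5; 0 0 1]
T4·…·T1 = [832/425 174/425 -48/5; 87/425 -416/425 7/5; 0 0 1]

T = [832/425 174/425 -48/5; 87/425 -416/425 7/5; 0 0 1]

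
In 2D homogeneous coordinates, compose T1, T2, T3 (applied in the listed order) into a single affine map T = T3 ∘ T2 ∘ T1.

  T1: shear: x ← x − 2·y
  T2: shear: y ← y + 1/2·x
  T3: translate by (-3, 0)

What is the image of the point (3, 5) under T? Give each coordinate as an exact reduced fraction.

T1 shear: x ← x − 2·y: (3, 5) → (-7, 5)
T2 shear: y ← y + 1/2·x: (-7, 5) → (-7, 3/2)
T3 translate by (-3, 0): (-7, 3/2) → (-10, 3/2)

T(p) = (-10, 3/2)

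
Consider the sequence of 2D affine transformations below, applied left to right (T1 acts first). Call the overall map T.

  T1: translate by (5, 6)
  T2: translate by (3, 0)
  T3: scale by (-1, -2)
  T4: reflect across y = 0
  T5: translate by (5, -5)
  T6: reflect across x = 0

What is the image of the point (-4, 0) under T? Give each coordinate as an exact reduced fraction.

T(p) = (-1, 7)

T1 translate by (5, 6): (-4, 0) → (1, 6)
T2 translate by (3, 0): (1, 6) → (4, 6)
T3 scale by (-1, -2): (4, 6) → (-4, -12)
T4 reflect across y = 0: (-4, -12) → (-4, 12)
T5 translate by (5, -5): (-4, 12) → (1, 7)
T6 reflect across x = 0: (1, 7) → (-1, 7)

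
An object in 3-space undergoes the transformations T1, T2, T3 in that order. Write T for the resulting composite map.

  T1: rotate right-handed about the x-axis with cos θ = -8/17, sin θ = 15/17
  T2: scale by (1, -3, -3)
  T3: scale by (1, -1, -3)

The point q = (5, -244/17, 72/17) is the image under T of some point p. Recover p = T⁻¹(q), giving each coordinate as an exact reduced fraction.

p = (5, 8/3, 4)

T1 = [1 0 0 0; 0 -8/17 -15/17 0; 0 15/17 -8/17 0; 0 0 0 1]
T2·T1 = [1 0 0 0; 0 24/17 45/17 0; 0 -45/17 24/17 0; 0 0 0 1]
T3·…·T1 = [1 0 0 0; 0 -24/17 -45/17 0; 0 135/17 -72/17 0; 0 0 0 1]
det M = 27; M⁻¹ = [1 0 0 0; 0 -8/51 5/51 0; 0 -5/17 -8/153 0; 0 0 0 1]
M⁻¹ · (5, -244/17, 72/17)ᵀ = (5, 8/3, 4)ᵀ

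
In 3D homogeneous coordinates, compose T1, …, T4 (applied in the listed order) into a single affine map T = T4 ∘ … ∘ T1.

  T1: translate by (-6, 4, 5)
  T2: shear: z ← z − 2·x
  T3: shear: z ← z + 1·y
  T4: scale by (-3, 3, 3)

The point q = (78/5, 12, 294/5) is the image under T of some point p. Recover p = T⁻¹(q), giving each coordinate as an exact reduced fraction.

p = (4/5, 0, 1/5)

T1 = [1 0 0 -6; 0 1 0 4; 0 0 1 5; 0 0 0 1]
T2·T1 = [1 0 0 -6; 0 1 0 4; -2 0 1 17; 0 0 0 1]
T3·…·T1 = [1 0 0 -6; 0 1 0 4; -2 1 1 21; 0 0 0 1]
T4·…·T1 = [-3 0 0 18; 0 3 0 12; -6 3 3 63; 0 0 0 1]
det M = -27; M⁻¹ = [-1/3 0 0 6; 0 1/3 0 -4; -2/3 -1/3 1/3 -5; 0 0 0 1]
M⁻¹ · (78/5, 12, 294/5)ᵀ = (4/5, 0, 1/5)ᵀ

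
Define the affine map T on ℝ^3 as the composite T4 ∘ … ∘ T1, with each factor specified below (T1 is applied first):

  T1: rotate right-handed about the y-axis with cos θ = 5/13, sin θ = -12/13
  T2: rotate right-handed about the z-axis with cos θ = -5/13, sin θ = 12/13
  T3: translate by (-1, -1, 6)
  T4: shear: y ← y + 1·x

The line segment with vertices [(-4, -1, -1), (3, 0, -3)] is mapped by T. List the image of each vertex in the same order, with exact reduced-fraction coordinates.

T1 rotate right-handed about the y-axis with cos θ = 5/13, sin θ = -12/13: (-4, -1, -1) → (-8/13, -1, -53/13); (3, 0, -3) → (51/13, 0, 21/13)
T2 rotate right-handed about the z-axis with cos θ = -5/13, sin θ = 12/13: (-8/13, -1, -53/13) → (196/169, -31/169, -53/13); (51/13, 0, 21/13) → (-255/169, 612/169, 21/13)
T3 translate by (-1, -1, 6): (196/169, -31/169, -53/13) → (27/169, -200/169, 25/13); (-255/169, 612/169, 21/13) → (-424/169, 443/169, 99/13)
T4 shear: y ← y + 1·x: (27/169, -200/169, 25/13) → (27/169, -173/169, 25/13); (-424/169, 443/169, 99/13) → (-424/169, 19/169, 99/13)

image vertices: (27/169, -173/169, 25/13), (-424/169, 19/169, 99/13)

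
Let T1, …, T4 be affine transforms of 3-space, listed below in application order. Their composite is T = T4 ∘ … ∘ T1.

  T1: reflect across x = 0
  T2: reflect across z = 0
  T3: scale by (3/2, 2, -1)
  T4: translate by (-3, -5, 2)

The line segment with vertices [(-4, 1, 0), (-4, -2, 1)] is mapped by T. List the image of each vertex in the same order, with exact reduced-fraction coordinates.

T1 reflect across x = 0: (-4, 1, 0) → (4, 1, 0); (-4, -2, 1) → (4, -2, 1)
T2 reflect across z = 0: (4, 1, 0) → (4, 1, 0); (4, -2, 1) → (4, -2, -1)
T3 scale by (3/2, 2, -1): (4, 1, 0) → (6, 2, 0); (4, -2, -1) → (6, -4, 1)
T4 translate by (-3, -5, 2): (6, 2, 0) → (3, -3, 2); (6, -4, 1) → (3, -9, 3)

image vertices: (3, -3, 2), (3, -9, 3)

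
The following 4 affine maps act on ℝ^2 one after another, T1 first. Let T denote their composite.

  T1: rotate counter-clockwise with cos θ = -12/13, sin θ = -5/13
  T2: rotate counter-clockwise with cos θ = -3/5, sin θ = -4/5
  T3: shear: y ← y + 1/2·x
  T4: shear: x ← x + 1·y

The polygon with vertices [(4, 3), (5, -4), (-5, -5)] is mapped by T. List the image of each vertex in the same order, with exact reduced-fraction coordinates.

image vertices: (45/26, 95/26), (749/65, 417/65), (-17/26, -111/26)

T1 rotate counter-clockwise with cos θ = -12/13, sin θ = -5/13: (4, 3) → (-33/13, -56/13); (5, -4) → (-80/13, 23/13); (-5, -5) → (35/13, 85/13)
T2 rotate counter-clockwise with cos θ = -3/5, sin θ = -4/5: (-33/13, -56/13) → (-25/13, 60/13); (-80/13, 23/13) → (332/65, 251/65); (35/13, 85/13) → (47/13, -79/13)
T3 shear: y ← y + 1/2·x: (-25/13, 60/13) → (-25/13, 95/26); (332/65, 251/65) → (332/65, 417/65); (47/13, -79/13) → (47/13, -111/26)
T4 shear: x ← x + 1·y: (-25/13, 95/26) → (45/26, 95/26); (332/65, 417/65) → (749/65, 417/65); (47/13, -111/26) → (-17/26, -111/26)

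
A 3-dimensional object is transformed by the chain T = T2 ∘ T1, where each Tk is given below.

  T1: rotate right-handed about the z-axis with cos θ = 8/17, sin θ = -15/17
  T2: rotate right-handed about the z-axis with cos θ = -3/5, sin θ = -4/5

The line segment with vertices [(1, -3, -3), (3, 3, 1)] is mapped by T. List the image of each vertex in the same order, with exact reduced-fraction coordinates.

image vertices: (-9/17, 53/17, -3), (-291/85, -213/85, 1)

T1 rotate right-handed about the z-axis with cos θ = 8/17, sin θ = -15/17: (1, -3, -3) → (-37/17, -39/17, -3); (3, 3, 1) → (69/17, -21/17, 1)
T2 rotate right-handed about the z-axis with cos θ = -3/5, sin θ = -4/5: (-37/17, -39/17, -3) → (-9/17, 53/17, -3); (69/17, -21/17, 1) → (-291/85, -213/85, 1)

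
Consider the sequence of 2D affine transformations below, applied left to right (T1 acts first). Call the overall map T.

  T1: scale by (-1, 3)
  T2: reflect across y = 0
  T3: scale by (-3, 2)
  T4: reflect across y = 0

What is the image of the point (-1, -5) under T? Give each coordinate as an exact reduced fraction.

T1 scale by (-1, 3): (-1, -5) → (1, -15)
T2 reflect across y = 0: (1, -15) → (1, 15)
T3 scale by (-3, 2): (1, 15) → (-3, 30)
T4 reflect across y = 0: (-3, 30) → (-3, -30)

T(p) = (-3, -30)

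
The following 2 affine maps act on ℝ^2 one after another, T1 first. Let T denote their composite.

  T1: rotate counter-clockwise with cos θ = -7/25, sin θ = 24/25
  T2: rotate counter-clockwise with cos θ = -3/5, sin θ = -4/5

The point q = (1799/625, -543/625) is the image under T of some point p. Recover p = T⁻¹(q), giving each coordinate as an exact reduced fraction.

p = (3, 1/5)

T1 = [-7/25 -24/25 0; 24/25 -7/25 0; 0 0 1]
T2·T1 = [117/125 44/125 0; -44/125 117/125 0; 0 0 1]
det M = 1; M⁻¹ = [117/125 -44/125 0; 44/125 117/125 0; 0 0 1]
M⁻¹ · (1799/625, -543/625)ᵀ = (3, 1/5)ᵀ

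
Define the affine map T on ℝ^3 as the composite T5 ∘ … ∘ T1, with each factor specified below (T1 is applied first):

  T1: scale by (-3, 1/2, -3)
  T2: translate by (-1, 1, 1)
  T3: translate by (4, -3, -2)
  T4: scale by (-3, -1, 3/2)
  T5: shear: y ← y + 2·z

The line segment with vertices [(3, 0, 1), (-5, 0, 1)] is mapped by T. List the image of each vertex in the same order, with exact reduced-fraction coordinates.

image vertices: (18, -10, -6), (-54, -10, -6)

T1 scale by (-3, 1/2, -3): (3, 0, 1) → (-9, 0, -3); (-5, 0, 1) → (15, 0, -3)
T2 translate by (-1, 1, 1): (-9, 0, -3) → (-10, 1, -2); (15, 0, -3) → (14, 1, -2)
T3 translate by (4, -3, -2): (-10, 1, -2) → (-6, -2, -4); (14, 1, -2) → (18, -2, -4)
T4 scale by (-3, -1, 3/2): (-6, -2, -4) → (18, 2, -6); (18, -2, -4) → (-54, 2, -6)
T5 shear: y ← y + 2·z: (18, 2, -6) → (18, -10, -6); (-54, 2, -6) → (-54, -10, -6)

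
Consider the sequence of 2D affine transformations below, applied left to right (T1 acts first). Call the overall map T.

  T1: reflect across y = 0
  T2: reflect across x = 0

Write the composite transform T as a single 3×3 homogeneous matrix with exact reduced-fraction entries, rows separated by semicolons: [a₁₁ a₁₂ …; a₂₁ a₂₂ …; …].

T = [-1 0 0; 0 -1 0; 0 0 1]

T1 = [1 0 0; 0 -1 0; 0 0 1]
T2·T1 = [-1 0 0; 0 -1 0; 0 0 1]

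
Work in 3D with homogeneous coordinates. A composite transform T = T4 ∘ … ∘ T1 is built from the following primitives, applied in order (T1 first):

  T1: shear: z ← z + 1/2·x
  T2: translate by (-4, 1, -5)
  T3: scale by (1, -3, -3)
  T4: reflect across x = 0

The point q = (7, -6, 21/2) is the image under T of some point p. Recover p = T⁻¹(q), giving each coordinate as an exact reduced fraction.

p = (-3, 1, 3)

T1 = [1 0 0 0; 0 1 0 0; 1/2 0 1 0; 0 0 0 1]
T2·T1 = [1 0 0 -4; 0 1 0 1; 1/2 0 1 -5; 0 0 0 1]
T3·…·T1 = [1 0 0 -4; 0 -3 0 -3; -3/2 0 -3 15; 0 0 0 1]
T4·…·T1 = [-1 0 0 4; 0 -3 0 -3; -3/2 0 -3 15; 0 0 0 1]
det M = -9; M⁻¹ = [-1 0 0 4; 0 -1/3 0 -1; 1/2 0 -1/3 3; 0 0 0 1]
M⁻¹ · (7, -6, 21/2)ᵀ = (-3, 1, 3)ᵀ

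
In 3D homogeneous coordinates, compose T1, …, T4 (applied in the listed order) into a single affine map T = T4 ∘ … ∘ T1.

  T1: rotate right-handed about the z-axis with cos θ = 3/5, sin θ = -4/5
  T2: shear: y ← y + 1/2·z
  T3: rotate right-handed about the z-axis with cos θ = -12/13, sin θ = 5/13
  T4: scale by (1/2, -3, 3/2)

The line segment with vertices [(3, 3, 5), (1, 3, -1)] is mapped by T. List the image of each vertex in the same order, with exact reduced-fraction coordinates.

T1 rotate right-handed about the z-axis with cos θ = 3/5, sin θ = -4/5: (3, 3, 5) → (21/5, -3/5, 5); (1, 3, -1) → (3, 1, -1)
T2 shear: y ← y + 1/2·z: (21/5, -3/5, 5) → (21/5, 19/10, 5); (3, 1, -1) → (3, 1/2, -1)
T3 rotate right-handed about the z-axis with cos θ = -12/13, sin θ = 5/13: (21/5, 19/10, 5) → (-599/130, -9/65, 5); (3, 1/2, -1) → (-77/26, 9/13, -1)
T4 scale by (1/2, -3, 3/2): (-599/130, -9/65, 5) → (-599/260, 27/65, 15/2); (-77/26, 9/13, -1) → (-77/52, -27/13, -3/2)

image vertices: (-599/260, 27/65, 15/2), (-77/52, -27/13, -3/2)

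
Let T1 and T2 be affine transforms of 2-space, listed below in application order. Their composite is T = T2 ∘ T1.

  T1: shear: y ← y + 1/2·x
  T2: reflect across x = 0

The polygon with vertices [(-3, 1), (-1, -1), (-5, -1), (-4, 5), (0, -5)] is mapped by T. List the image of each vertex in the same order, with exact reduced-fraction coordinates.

image vertices: (3, -1/2), (1, -3/2), (5, -7/2), (4, 3), (0, -5)

T1 shear: y ← y + 1/2·x: (-3, 1) → (-3, -1/2); (-1, -1) → (-1, -3/2); (-5, -1) → (-5, -7/2); (-4, 5) → (-4, 3); (0, -5) → (0, -5)
T2 reflect across x = 0: (-3, -1/2) → (3, -1/2); (-1, -3/2) → (1, -3/2); (-5, -7/2) → (5, -7/2); (-4, 3) → (4, 3); (0, -5) → (0, -5)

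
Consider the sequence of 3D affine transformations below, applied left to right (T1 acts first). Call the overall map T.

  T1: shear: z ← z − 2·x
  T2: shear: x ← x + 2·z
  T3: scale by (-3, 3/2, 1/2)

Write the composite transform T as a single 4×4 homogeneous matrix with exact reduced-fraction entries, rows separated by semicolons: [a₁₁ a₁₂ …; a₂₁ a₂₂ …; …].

T1 = [1 0 0 0; 0 1 0 0; -2 0 1 0; 0 0 0 1]
T2·T1 = [-3 0 2 0; 0 1 0 0; -2 0 1 0; 0 0 0 1]
T3·…·T1 = [9 0 -6 0; 0 3/2 0 0; -1 0 1/2 0; 0 0 0 1]

T = [9 0 -6 0; 0 3/2 0 0; -1 0 1/2 0; 0 0 0 1]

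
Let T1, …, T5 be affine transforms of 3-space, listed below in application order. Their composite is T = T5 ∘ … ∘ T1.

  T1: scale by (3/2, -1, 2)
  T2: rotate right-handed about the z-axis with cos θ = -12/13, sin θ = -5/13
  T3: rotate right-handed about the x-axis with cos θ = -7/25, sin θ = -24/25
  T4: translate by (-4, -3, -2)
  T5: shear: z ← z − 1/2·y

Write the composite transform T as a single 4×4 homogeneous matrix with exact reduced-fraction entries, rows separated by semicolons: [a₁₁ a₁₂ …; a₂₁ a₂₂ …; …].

T = [-18/13 -5/13 0 -4; 21/130 -84/325 48/25 -3; 123/260 -246/325 -38/25 -1/2; 0 0 0 1]

T1 = [3/2 0 0 0; 0 -1 0 0; 0 0 2 0; 0 0 0 1]
T2·T1 = [-18/13 -5/13 0 0; -15/26 12/13 0 0; 0 0 2 0; 0 0 0 1]
T3·…·T1 = [-18/13 -5/13 0 0; 21/130 -84/325 48/25 0; 36/65 -288/325 -14/25 0; 0 0 0 1]
T4·…·T1 = [-18/13 -5/13 0 -4; 21/130 -84/325 48/25 -3; 36/65 -288/325 -14/25 -2; 0 0 0 1]
T5·…·T1 = [-18/13 -5/13 0 -4; 21/130 -84/325 48/25 -3; 123/260 -246/325 -38/25 -1/2; 0 0 0 1]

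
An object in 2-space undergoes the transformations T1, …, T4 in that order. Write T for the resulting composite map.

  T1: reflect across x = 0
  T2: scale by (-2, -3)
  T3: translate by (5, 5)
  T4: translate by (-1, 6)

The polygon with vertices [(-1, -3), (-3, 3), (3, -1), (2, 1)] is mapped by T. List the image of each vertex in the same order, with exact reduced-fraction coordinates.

T1 reflect across x = 0: (-1, -3) → (1, -3); (-3, 3) → (3, 3); (3, -1) → (-3, -1); (2, 1) → (-2, 1)
T2 scale by (-2, -3): (1, -3) → (-2, 9); (3, 3) → (-6, -9); (-3, -1) → (6, 3); (-2, 1) → (4, -3)
T3 translate by (5, 5): (-2, 9) → (3, 14); (-6, -9) → (-1, -4); (6, 3) → (11, 8); (4, -3) → (9, 2)
T4 translate by (-1, 6): (3, 14) → (2, 20); (-1, -4) → (-2, 2); (11, 8) → (10, 14); (9, 2) → (8, 8)

image vertices: (2, 20), (-2, 2), (10, 14), (8, 8)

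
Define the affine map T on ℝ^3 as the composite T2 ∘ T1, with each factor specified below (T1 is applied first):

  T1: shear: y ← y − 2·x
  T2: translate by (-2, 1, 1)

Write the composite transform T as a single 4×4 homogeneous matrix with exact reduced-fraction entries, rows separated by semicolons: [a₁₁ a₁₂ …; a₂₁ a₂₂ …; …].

T = [1 0 0 -2; -2 1 0 1; 0 0 1 1; 0 0 0 1]

T1 = [1 0 0 0; -2 1 0 0; 0 0 1 0; 0 0 0 1]
T2·T1 = [1 0 0 -2; -2 1 0 1; 0 0 1 1; 0 0 0 1]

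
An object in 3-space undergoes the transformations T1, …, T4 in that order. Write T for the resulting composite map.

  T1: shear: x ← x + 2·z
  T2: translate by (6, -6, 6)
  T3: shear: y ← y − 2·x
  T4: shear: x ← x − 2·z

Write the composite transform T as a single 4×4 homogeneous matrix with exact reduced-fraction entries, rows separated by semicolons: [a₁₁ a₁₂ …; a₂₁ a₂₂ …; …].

T = [1 0 0 -6; -2 1 -4 -18; 0 0 1 6; 0 0 0 1]

T1 = [1 0 2 0; 0 1 0 0; 0 0 1 0; 0 0 0 1]
T2·T1 = [1 0 2 6; 0 1 0 -6; 0 0 1 6; 0 0 0 1]
T3·…·T1 = [1 0 2 6; -2 1 -4 -18; 0 0 1 6; 0 0 0 1]
T4·…·T1 = [1 0 0 -6; -2 1 -4 -18; 0 0 1 6; 0 0 0 1]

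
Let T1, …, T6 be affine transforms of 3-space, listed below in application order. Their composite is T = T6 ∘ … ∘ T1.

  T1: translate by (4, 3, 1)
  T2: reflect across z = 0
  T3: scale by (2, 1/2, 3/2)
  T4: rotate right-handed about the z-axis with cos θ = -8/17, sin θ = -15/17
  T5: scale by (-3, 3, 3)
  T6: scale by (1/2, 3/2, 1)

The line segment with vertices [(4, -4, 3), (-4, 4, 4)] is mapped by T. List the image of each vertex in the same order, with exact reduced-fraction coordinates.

T1 translate by (4, 3, 1): (4, -4, 3) → (8, -1, 4); (-4, 4, 4) → (0, 7, 5)
T2 reflect across z = 0: (8, -1, 4) → (8, -1, -4); (0, 7, 5) → (0, 7, -5)
T3 scale by (2, 1/2, 3/2): (8, -1, -4) → (16, -1/2, -6); (0, 7, -5) → (0, 7/2, -15/2)
T4 rotate right-handed about the z-axis with cos θ = -8/17, sin θ = -15/17: (16, -1/2, -6) → (-271/34, -236/17, -6); (0, 7/2, -15/2) → (105/34, -28/17, -15/2)
T5 scale by (-3, 3, 3): (-271/34, -236/17, -6) → (813/34, -708/17, -18); (105/34, -28/17, -15/2) → (-315/34, -84/17, -45/2)
T6 scale by (1/2, 3/2, 1): (813/34, -708/17, -18) → (813/68, -1062/17, -18); (-315/34, -84/17, -45/2) → (-315/68, -126/17, -45/2)

image vertices: (813/68, -1062/17, -18), (-315/68, -126/17, -45/2)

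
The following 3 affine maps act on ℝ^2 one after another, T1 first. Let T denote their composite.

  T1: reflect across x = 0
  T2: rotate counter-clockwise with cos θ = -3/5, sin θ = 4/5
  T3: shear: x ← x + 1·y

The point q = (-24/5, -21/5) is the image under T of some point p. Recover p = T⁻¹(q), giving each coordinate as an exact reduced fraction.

T1 = [-1 0 0; 0 1 0; 0 0 1]
T2·T1 = [3/5 -4/5 0; -4/5 -3/5 0; 0 0 1]
T3·…·T1 = [-1/5 -7/5 0; -4/5 -3/5 0; 0 0 1]
det M = -1; M⁻¹ = [3/5 -7/5 0; -4/5 1/5 0; 0 0 1]
M⁻¹ · (-24/5, -21/5)ᵀ = (3, 3)ᵀ

p = (3, 3)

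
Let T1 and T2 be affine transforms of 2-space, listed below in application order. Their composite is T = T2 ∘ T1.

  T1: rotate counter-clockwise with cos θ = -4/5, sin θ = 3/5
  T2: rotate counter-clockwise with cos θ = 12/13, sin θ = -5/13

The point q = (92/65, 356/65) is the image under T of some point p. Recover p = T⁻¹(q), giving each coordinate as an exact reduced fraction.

T1 = [-4/5 -3/5 0; 3/5 -4/5 0; 0 0 1]
T2·T1 = [-33/65 -56/65 0; 56/65 -33/65 0; 0 0 1]
det M = 1; M⁻¹ = [-33/65 56/65 0; -56/65 -33/65 0; 0 0 1]
M⁻¹ · (92/65, 356/65)ᵀ = (4, -4)ᵀ

p = (4, -4)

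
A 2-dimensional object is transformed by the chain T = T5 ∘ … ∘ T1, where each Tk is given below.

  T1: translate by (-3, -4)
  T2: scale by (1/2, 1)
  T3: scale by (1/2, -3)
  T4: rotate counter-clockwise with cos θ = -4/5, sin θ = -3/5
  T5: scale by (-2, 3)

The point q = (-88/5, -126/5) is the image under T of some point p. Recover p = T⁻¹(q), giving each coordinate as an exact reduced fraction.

p = (-5, 0)

T1 = [1 0 -3; 0 1 -4; 0 0 1]
T2·T1 = [1/2 0 -3/2; 0 1 -4; 0 0 1]
T3·…·T1 = [1/4 0 -3/4; 0 -3 12; 0 0 1]
T4·…·T1 = [-1/5 -9/5 39/5; -3/20 12/5 -183/20; 0 0 1]
T5·…·T1 = [2/5 18/5 -78/5; -9/20 36/5 -549/20; 0 0 1]
det M = 9/2; M⁻¹ = [8/5 -4/5 3; 1/10 4/45 4; 0 0 1]
M⁻¹ · (-88/5, -126/5)ᵀ = (-5, 0)ᵀ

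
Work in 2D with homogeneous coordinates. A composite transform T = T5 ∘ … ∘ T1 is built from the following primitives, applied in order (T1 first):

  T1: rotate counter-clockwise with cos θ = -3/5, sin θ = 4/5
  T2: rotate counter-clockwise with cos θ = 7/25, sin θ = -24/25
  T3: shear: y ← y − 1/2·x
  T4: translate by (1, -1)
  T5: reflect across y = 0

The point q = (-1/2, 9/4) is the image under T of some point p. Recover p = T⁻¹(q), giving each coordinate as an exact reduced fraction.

p = (-5/2, 0)

T1 = [-3/5 -4/5 0; 4/5 -3/5 0; 0 0 1]
T2·T1 = [3/5 -4/5 0; 4/5 3/5 0; 0 0 1]
T3·…·T1 = [3/5 -4/5 0; 1/2 1 0; 0 0 1]
T4·…·T1 = [3/5 -4/5 1; 1/2 1 -1; 0 0 1]
T5·…·T1 = [3/5 -4/5 1; -1/2 -1 1; 0 0 1]
det M = -1; M⁻¹ = [1 -4/5 -1/5; -1/2 -3/5 11/10; 0 0 1]
M⁻¹ · (-1/2, 9/4)ᵀ = (-5/2, 0)ᵀ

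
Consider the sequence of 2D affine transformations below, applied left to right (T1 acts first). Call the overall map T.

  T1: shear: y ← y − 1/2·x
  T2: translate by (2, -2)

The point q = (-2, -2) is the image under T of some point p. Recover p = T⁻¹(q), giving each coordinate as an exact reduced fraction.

p = (-4, -2)

T1 = [1 0 0; -1/2 1 0; 0 0 1]
T2·T1 = [1 0 2; -1/2 1 -2; 0 0 1]
det M = 1; M⁻¹ = [1 0 -2; 1/2 1 1; 0 0 1]
M⁻¹ · (-2, -2)ᵀ = (-4, -2)ᵀ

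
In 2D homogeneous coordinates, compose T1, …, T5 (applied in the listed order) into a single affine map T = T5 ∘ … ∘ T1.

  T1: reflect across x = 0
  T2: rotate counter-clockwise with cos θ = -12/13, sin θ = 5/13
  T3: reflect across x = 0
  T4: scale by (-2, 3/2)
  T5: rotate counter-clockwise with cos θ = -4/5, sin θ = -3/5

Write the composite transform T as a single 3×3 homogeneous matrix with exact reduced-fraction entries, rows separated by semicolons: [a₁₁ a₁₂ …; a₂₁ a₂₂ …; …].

T = [-237/130 -14/65 0; -42/65 102/65 0; 0 0 1]

T1 = [-1 0 0; 0 1 0; 0 0 1]
T2·T1 = [12/13 -5/13 0; -5/13 -12/13 0; 0 0 1]
T3·…·T1 = [-12/13 5/13 0; -5/13 -12/13 0; 0 0 1]
T4·…·T1 = [24/13 -10/13 0; -15/26 -18/13 0; 0 0 1]
T5·…·T1 = [-237/130 -14/65 0; -42/65 102/65 0; 0 0 1]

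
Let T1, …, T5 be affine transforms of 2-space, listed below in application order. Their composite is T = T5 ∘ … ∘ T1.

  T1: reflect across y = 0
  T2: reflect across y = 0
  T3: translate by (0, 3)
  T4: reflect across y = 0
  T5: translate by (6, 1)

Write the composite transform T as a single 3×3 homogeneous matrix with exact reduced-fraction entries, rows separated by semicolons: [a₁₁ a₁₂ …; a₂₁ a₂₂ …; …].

T1 = [1 0 0; 0 -1 0; 0 0 1]
T2·T1 = [1 0 0; 0 1 0; 0 0 1]
T3·…·T1 = [1 0 0; 0 1 3; 0 0 1]
T4·…·T1 = [1 0 0; 0 -1 -3; 0 0 1]
T5·…·T1 = [1 0 6; 0 -1 -2; 0 0 1]

T = [1 0 6; 0 -1 -2; 0 0 1]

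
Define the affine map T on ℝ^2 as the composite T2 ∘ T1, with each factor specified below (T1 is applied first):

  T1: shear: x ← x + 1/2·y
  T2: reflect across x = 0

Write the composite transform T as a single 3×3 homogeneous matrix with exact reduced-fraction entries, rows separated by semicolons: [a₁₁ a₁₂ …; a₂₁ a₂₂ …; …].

T1 = [1 1/2 0; 0 1 0; 0 0 1]
T2·T1 = [-1 -1/2 0; 0 1 0; 0 0 1]

T = [-1 -1/2 0; 0 1 0; 0 0 1]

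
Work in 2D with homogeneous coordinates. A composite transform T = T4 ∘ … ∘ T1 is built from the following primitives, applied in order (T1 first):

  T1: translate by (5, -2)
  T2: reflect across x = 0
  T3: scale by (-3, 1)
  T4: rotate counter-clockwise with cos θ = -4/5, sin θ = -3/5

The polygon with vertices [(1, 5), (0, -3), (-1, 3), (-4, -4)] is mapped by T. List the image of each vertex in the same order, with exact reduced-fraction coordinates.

T1 translate by (5, -2): (1, 5) → (6, 3); (0, -3) → (5, -5); (-1, 3) → (4, 1); (-4, -4) → (1, -6)
T2 reflect across x = 0: (6, 3) → (-6, 3); (5, -5) → (-5, -5); (4, 1) → (-4, 1); (1, -6) → (-1, -6)
T3 scale by (-3, 1): (-6, 3) → (18, 3); (-5, -5) → (15, -5); (-4, 1) → (12, 1); (-1, -6) → (3, -6)
T4 rotate counter-clockwise with cos θ = -4/5, sin θ = -3/5: (18, 3) → (-63/5, -66/5); (15, -5) → (-15, -5); (12, 1) → (-9, -8); (3, -6) → (-6, 3)

image vertices: (-63/5, -66/5), (-15, -5), (-9, -8), (-6, 3)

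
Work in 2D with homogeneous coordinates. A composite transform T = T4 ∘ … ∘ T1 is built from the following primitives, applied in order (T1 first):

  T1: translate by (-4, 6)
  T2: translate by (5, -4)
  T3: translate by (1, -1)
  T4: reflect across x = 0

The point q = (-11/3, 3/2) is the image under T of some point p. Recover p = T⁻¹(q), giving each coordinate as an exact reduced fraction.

T1 = [1 0 -4; 0 1 6; 0 0 1]
T2·T1 = [1 0 1; 0 1 2; 0 0 1]
T3·…·T1 = [1 0 2; 0 1 1; 0 0 1]
T4·…·T1 = [-1 0 -2; 0 1 1; 0 0 1]
det M = -1; M⁻¹ = [-1 0 -2; 0 1 -1; 0 0 1]
M⁻¹ · (-11/3, 3/2)ᵀ = (5/3, 1/2)ᵀ

p = (5/3, 1/2)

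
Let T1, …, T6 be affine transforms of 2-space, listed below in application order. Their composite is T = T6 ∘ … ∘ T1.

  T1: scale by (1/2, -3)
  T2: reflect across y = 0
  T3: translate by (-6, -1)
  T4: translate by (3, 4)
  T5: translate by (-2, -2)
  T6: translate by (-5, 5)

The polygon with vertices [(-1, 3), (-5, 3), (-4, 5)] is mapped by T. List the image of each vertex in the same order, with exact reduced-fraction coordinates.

T1 scale by (1/2, -3): (-1, 3) → (-1/2, -9); (-5, 3) → (-5/2, -9); (-4, 5) → (-2, -15)
T2 reflect across y = 0: (-1/2, -9) → (-1/2, 9); (-5/2, -9) → (-5/2, 9); (-2, -15) → (-2, 15)
T3 translate by (-6, -1): (-1/2, 9) → (-13/2, 8); (-5/2, 9) → (-17/2, 8); (-2, 15) → (-8, 14)
T4 translate by (3, 4): (-13/2, 8) → (-7/2, 12); (-17/2, 8) → (-11/2, 12); (-8, 14) → (-5, 18)
T5 translate by (-2, -2): (-7/2, 12) → (-11/2, 10); (-11/2, 12) → (-15/2, 10); (-5, 18) → (-7, 16)
T6 translate by (-5, 5): (-11/2, 10) → (-21/2, 15); (-15/2, 10) → (-25/2, 15); (-7, 16) → (-12, 21)

image vertices: (-21/2, 15), (-25/2, 15), (-12, 21)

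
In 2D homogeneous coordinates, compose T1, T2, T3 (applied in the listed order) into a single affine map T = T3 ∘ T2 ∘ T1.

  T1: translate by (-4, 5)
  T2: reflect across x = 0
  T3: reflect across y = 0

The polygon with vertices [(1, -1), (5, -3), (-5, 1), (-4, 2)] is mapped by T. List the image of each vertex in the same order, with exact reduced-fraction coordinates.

image vertices: (3, -4), (-1, -2), (9, -6), (8, -7)

T1 translate by (-4, 5): (1, -1) → (-3, 4); (5, -3) → (1, 2); (-5, 1) → (-9, 6); (-4, 2) → (-8, 7)
T2 reflect across x = 0: (-3, 4) → (3, 4); (1, 2) → (-1, 2); (-9, 6) → (9, 6); (-8, 7) → (8, 7)
T3 reflect across y = 0: (3, 4) → (3, -4); (-1, 2) → (-1, -2); (9, 6) → (9, -6); (8, 7) → (8, -7)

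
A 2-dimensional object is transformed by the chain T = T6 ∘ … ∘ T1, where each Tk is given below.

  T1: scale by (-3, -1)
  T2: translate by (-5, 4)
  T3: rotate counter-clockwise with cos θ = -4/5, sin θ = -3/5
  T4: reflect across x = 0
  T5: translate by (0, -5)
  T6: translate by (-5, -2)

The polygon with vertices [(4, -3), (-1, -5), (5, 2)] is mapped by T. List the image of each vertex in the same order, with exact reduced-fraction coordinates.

image vertices: (-114/5, -12/5), (-12, -13), (-111/5, 17/5)

T1 scale by (-3, -1): (4, -3) → (-12, 3); (-1, -5) → (3, 5); (5, 2) → (-15, -2)
T2 translate by (-5, 4): (-12, 3) → (-17, 7); (3, 5) → (-2, 9); (-15, -2) → (-20, 2)
T3 rotate counter-clockwise with cos θ = -4/5, sin θ = -3/5: (-17, 7) → (89/5, 23/5); (-2, 9) → (7, -6); (-20, 2) → (86/5, 52/5)
T4 reflect across x = 0: (89/5, 23/5) → (-89/5, 23/5); (7, -6) → (-7, -6); (86/5, 52/5) → (-86/5, 52/5)
T5 translate by (0, -5): (-89/5, 23/5) → (-89/5, -2/5); (-7, -6) → (-7, -11); (-86/5, 52/5) → (-86/5, 27/5)
T6 translate by (-5, -2): (-89/5, -2/5) → (-114/5, -12/5); (-7, -11) → (-12, -13); (-86/5, 27/5) → (-111/5, 17/5)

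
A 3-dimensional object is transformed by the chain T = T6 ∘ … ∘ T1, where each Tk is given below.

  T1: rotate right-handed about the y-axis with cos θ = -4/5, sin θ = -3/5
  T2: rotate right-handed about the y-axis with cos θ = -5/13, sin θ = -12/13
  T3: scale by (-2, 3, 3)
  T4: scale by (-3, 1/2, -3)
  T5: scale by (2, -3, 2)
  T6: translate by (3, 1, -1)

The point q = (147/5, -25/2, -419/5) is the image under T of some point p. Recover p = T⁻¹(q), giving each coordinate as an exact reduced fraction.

T1 = [-4/5 0 -3/5 0; 0 1 0 0; 3/5 0 -4/5 0; 0 0 0 1]
T2·T1 = [-16/65 0 63/65 0; 0 1 0 0; -63/65 0 -16/65 0; 0 0 0 1]
T3·…·T1 = [32/65 0 -126/65 0; 0 3 0 0; -189/65 0 -48/65 0; 0 0 0 1]
T4·…·T1 = [-96/65 0 378/65 0; 0 3/2 0 0; 567/65 0 144/65 0; 0 0 0 1]
T5·…·T1 = [-192/65 0 756/65 0; 0 -9/2 0 0; 1134/65 0 288/65 0; 0 0 0 1]
T6·…·T1 = [-192/65 0 756/65 3; 0 -9/2 0 1; 1134/65 0 288/65 -1; 0 0 0 1]
det M = 972; M⁻¹ = [-4/195 0 7/130 3/26; 0 -2/9 0 2/9; 21/260 0 8/585 -107/468; 0 0 0 1]
M⁻¹ · (147/5, -25/2, -419/5)ᵀ = (-5, 3, 1)ᵀ

p = (-5, 3, 1)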